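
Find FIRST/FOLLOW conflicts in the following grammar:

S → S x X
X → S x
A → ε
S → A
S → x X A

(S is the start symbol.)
Yes. S → S x X with FOLLOW(S) on { 'x' }; S → x X A with FOLLOW(S) on { 'x' }

Nullable non-terminals: A, S.
FIRST sets used below: FIRST(S) = { 'x', ε }, FIRST(A) = { ε }
A has a nullable alternative but only one production, so nothing to check.

S: nullable alternative(s) S → A; FOLLOW(S) = { $, 'x' }
  S → S x X: FIRST \ {ε} = { 'x' } — overlaps FOLLOW(S) on { 'x' }: CONFLICT
  S → A: FIRST \ {ε} = { } — this is the only nullable alternative, skip
  S → x X A: FIRST \ {ε} = { 'x' } — overlaps FOLLOW(S) on { 'x' }: CONFLICT

X has no nullable alternative, so no FIRST/FOLLOW check is needed there.

So the grammar has 2 FIRST/FOLLOW conflicts (marked CONFLICT above).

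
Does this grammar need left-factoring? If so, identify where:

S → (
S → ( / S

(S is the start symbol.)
Yes, S has productions with common prefix '('

Left-factoring is needed when two productions for the same non-terminal
share a common prefix on the right-hand side.

Productions for S:
  S → (
  S → ( / S

Found common prefix '(' in productions for S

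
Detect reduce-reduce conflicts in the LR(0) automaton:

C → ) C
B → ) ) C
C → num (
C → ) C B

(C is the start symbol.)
Augment with C' → C and build the canonical LR(0) collection (I0 = CLOSURE({[C' → . C]}), then GOTO on every symbol after a dot until no new states appear). It has 10 states:
  I0: { [C → . ) C B], [C → . ) C], [C → . num (], [C' → . C] }  — shift
  I1: { [C → ) . C B], [C → ) . C], [C → . ) C B], [C → . ) C], [C → . num (] }  — shift
  I2: { [C' → C .] }  — accept
  I3: { [C → num . (] }  — shift
  I4: { [C → num ( .] }  — reduce
  I5: { [B → . ) ) C], [C → ) C . B], [C → ) C .] }  — shift, reduce
  I6: { [B → ) . ) C] }  — shift
  I7: { [C → ) C B .] }  — reduce
  I8: { [B → ) ) . C], [C → . ) C B], [C → . ) C], [C → . num (] }  — shift
  I9: { [B → ) ) C .] }  — reduce

No state contains more than one complete item.

Answer: No reduce-reduce conflicts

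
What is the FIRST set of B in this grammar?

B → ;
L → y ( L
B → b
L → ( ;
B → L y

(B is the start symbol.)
To compute FIRST(B), examine every production with B on the left-hand side, reading each right-hand side left to right until a non-nullable symbol is reached.

FIRST sets of the other non-terminals involved (by the same procedure, iterated to a fixed point):
  FIRST(L) = { '(', 'y' }

From B → ;:
  - ';' is a terminal: add ';' and stop
From B → b:
  - b is a terminal: add 'b' and stop
From B → L y:
  - L is a non-terminal: add FIRST(L) \ {ε} = { '(', 'y' }
    L is not nullable, so stop

Collecting: FIRST(B) = { '(', ';', 'b', 'y' }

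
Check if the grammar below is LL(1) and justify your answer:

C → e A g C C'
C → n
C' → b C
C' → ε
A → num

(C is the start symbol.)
No. Predict set conflict for C': { 'b' }

A grammar is LL(1) if for each non-terminal N with multiple productions, the predict sets of those productions are pairwise disjoint, where PREDICT(N → α) = (FIRST(α) \ {ε}) ∪ (FOLLOW(N) if α ⇒* ε).

Relevant sets:
  FOLLOW(C') = { $, 'b' }

For C:
  PREDICT(C → e A g C C') = { 'e' }
  PREDICT(C → n) = { 'n' }
For C':
  PREDICT(C' → b C) = { 'b' }
  PREDICT(C' → ε) = { $, 'b' }
A has a single production, so nothing to check there.

Conflict found: Predict set conflict for C': { 'b' }
The grammar is NOT LL(1).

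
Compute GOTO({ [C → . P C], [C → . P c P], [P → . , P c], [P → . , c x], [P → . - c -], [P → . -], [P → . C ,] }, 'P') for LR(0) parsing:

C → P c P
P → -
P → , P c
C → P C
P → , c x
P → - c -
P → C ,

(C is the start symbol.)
GOTO(I, 'P') = CLOSURE({ [A → αX.β] : [A → α.Xβ] ∈ I, X = 'P' })

Items with dot before 'P', with the dot advanced:
  [C → . P C] → [C → P . C]
  [C → . P c P] → [C → P . c P]
Closure of the advanced items:
  [C → P . C] has the dot before C: add [C → . P c P], [C → . P C]
  [C → . P c P] has the dot before P: add [P → . -], [P → . , P c], [P → . , c x], [P → . - c -], [P → . C ,]

GOTO = { [C → . P C], [C → . P c P], [C → P . C], [C → P . c P], [P → . , P c], [P → . , c x], [P → . - c -], [P → . -], [P → . C ,] }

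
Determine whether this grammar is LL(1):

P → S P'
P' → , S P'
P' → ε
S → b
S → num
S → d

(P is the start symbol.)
Relevant sets:
  FOLLOW(P') = { $ }

For P':
  PREDICT(P' → ',' S P') = { ',' }
  PREDICT(P' → ε) = { $ }
For S:
  PREDICT(S → b) = { 'b' }
  PREDICT(S → num) = { 'num' }
  PREDICT(S → d) = { 'd' }
P has a single production, so nothing to check there.

All predict sets are disjoint. The grammar IS LL(1).

Answer: Yes, the grammar is LL(1).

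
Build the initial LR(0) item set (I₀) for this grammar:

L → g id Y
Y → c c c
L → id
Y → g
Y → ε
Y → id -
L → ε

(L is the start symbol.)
{ [L → . g id Y], [L → . id], [L → .], [L' → . L] }

First, augment the grammar with L' → L
I₀ = CLOSURE({ [L' → . L] }):
  [L' → . L] has the dot before L: add [L → . g id Y], [L → . id], [L → .]
No further items can be added.

I₀ = { [L → . g id Y], [L → . id], [L → .], [L' → . L] }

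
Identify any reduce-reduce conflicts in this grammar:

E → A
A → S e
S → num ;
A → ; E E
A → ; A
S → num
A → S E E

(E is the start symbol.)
Yes — I10: [A → ; A .] vs [E → A .]

A reduce-reduce conflict occurs when an LR(0) state has two complete items [A → α .] and [B → β .] — both call for a reduction, and with no lookahead the parser cannot choose between them.

Augment with E' → E and build the canonical LR(0) collection (I0 = CLOSURE({[E' → . E]}), then GOTO on every symbol after a dot until no new states appear). It has 13 states:
  I0: { [A → . ; A], [A → . ; E E], [A → . S E E], [A → . S e], [E → . A], [E' → . E], [S → . num ;], [S → . num] }  — shift
  I1: { [A → . ; A], [A → . ; E E], [A → . S E E], [A → . S e], [A → ; . A], [A → ; . E E], [E → . A], [S → . num ;], [S → . num] }  — shift
  I2: { [E → A .] }  — reduce
  I3: { [E' → E .] }  — accept
  I4: { [A → . ; A], [A → . ; E E], [A → . S E E], [A → . S e], [A → S . E E], [A → S . e], [E → . A], [S → . num ;], [S → . num] }  — shift
  I5: { [S → num . ;], [S → num .] }  — shift, reduce
  I6: { [S → num ; .] }  — reduce
  I7: { [A → . ; A], [A → . ; E E], [A → . S E E], [A → . S e], [A → S E . E], [E → . A], [S → . num ;], [S → . num] }  — shift
  I8: { [A → S e .] }  — reduce
  I9: { [A → S E E .] }  — reduce
  I10: { [A → ; A .], [E → A .] }  — 2 reduces
  I11: { [A → . ; A], [A → . ; E E], [A → . S E E], [A → . S e], [A → ; E . E], [E → . A], [S → . num ;], [S → . num] }  — shift
  I12: { [A → ; E E .] }  — reduce

I10 contains complete items [A → ; A .], [E → A .] — reduce-reduce conflict.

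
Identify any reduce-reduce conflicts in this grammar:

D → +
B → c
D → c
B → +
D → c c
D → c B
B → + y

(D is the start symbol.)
Augment with D' → D and build the canonical LR(0) collection (I0 = CLOSURE({[D' → . D]}), then GOTO on every symbol after a dot until no new states appear). It has 8 states:
  I0: { [D → . +], [D → . c B], [D → . c c], [D → . c], [D' → . D] }  — shift
  I1: { [D → + .] }  — reduce
  I2: { [D' → D .] }  — accept
  I3: { [B → . + y], [B → . +], [B → . c], [D → c . B], [D → c . c], [D → c .] }  — shift, reduce
  I4: { [B → + . y], [B → + .] }  — shift, reduce
  I5: { [D → c B .] }  — reduce
  I6: { [B → c .], [D → c c .] }  — 2 reduces
  I7: { [B → + y .] }  — reduce

I6 contains complete items [B → c .], [D → c c .] — reduce-reduce conflict.

Answer: Yes — I6: [B → c .] vs [D → c c .]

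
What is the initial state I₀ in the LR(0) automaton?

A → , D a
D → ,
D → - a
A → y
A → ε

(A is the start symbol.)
First, augment the grammar with A' → A
I₀ = CLOSURE({ [A' → . A] }):
  [A' → . A] has the dot before A: add [A → . , D a], [A → . y], [A → .]
No further items can be added.

I₀ = { [A → . , D a], [A → . y], [A → .], [A' → . A] }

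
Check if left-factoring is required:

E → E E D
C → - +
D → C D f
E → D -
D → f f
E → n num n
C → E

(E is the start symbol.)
Left-factoring is needed when two productions for the same non-terminal
share a common prefix on the right-hand side.

Productions for E:
  E → E E D
  E → D -
  E → n num n
Productions for C:
  C → - +
  C → E
Productions for D:
  D → C D f
  D → f f

No common prefixes found.

Answer: No, left-factoring is not needed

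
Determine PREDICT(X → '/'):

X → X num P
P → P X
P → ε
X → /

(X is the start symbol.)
{ '/' }

PREDICT(X → '/') = (FIRST(RHS) \ {ε}) ∪ (FOLLOW(X) if ε ∈ FIRST(RHS), i.e. RHS ⇒* ε)
FIRST('/') = { '/' }
ε ∉ FIRST('/'), so FOLLOW(X) is not added.
PREDICT(X → '/') = { '/' }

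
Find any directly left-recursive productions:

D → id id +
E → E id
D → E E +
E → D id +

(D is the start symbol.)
Yes, E is left-recursive

Direct left recursion occurs when N → N α for some non-terminal N (the right-hand side begins with the left-hand side itself).

D → id id +: starts with id
E → E id: LEFT RECURSIVE (starts with E)
D → E E +: starts with E
E → D id +: starts with D

The grammar has direct left recursion on: E.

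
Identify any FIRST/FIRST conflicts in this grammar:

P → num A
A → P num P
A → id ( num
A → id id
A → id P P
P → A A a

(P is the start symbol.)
Yes. P → num A / P → A A a on { 'num' }; A → P num P / A → id '(' num on { 'id' }; A → P num P / A → id id on { 'id' }; A → P num P / A → id P P on { 'id' }; A → id '(' num / A → id id on { 'id' }; A → id '(' num / A → id P P on { 'id' }; A → id id / A → id P P on { 'id' }

A FIRST/FIRST conflict occurs when two productions N → α and N → β for the same non-terminal have FIRST(α) ∩ FIRST(β) ≠ ∅ (with ε ∈ FIRST of a nullable right-hand side, so two nullable alternatives also conflict).

FIRST sets of the non-terminals at (or reachable through a nullable prefix from) the front of some alternative:
  FIRST(A) = { 'id', 'num' }
  FIRST(P) = { 'id', 'num' }

Productions for P:
  P → num A: FIRST = { 'num' }
  P → A A a: FIRST = { 'id', 'num' }
Productions for A:
  A → P num P: FIRST = { 'id', 'num' }
  A → id ( num: FIRST = { 'id' }
  A → id id: FIRST = { 'id' }
  A → id P P: FIRST = { 'id' }

Conflict for P: P → num A and P → A A a
  Overlap: { 'num' }
Conflict for A: A → P num P and A → id ( num
  Overlap: { 'id' }
Conflict for A: A → P num P and A → id id
  Overlap: { 'id' }
Conflict for A: A → P num P and A → id P P
  Overlap: { 'id' }
Conflict for A: A → id ( num and A → id id
  Overlap: { 'id' }
Conflict for A: A → id ( num and A → id P P
  Overlap: { 'id' }
Conflict for A: A → id id and A → id P P
  Overlap: { 'id' }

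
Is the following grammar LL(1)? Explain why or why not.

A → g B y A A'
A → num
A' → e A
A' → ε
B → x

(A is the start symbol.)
No. Predict set conflict for A': { 'e' }

Relevant sets:
  FOLLOW(A') = { $, 'e' }

For A:
  PREDICT(A → g B y A A') = { 'g' }
  PREDICT(A → num) = { 'num' }
For A':
  PREDICT(A' → e A) = { 'e' }
  PREDICT(A' → ε) = { $, 'e' }
B has a single production, so nothing to check there.

Conflict found: Predict set conflict for A': { 'e' }
The grammar is NOT LL(1).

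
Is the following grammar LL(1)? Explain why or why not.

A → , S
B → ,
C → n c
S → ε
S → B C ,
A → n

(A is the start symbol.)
A grammar is LL(1) if for each non-terminal N with multiple productions, the predict sets of those productions are pairwise disjoint, where PREDICT(N → α) = (FIRST(α) \ {ε}) ∪ (FOLLOW(N) if α ⇒* ε).

Relevant sets:
  FIRST(B) = { ',' }
  FOLLOW(S) = { $ }

For A:
  PREDICT(A → ',' S) = { ',' }
  PREDICT(A → n) = { 'n' }
For S:
  PREDICT(S → ε) = { $ }
  PREDICT(S → B C ',') = { ',' }
B, C have a single production, so nothing to check there.

All predict sets are disjoint. The grammar IS LL(1).

Answer: Yes, the grammar is LL(1).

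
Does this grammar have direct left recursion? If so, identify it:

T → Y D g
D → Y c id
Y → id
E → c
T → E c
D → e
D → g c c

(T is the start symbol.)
T → Y D g: starts with Y
D → Y c id: starts with Y
Y → id: starts with id
E → c: starts with c
T → E c: starts with E
D → e: starts with e
D → g c c: starts with g

No direct left recursion found.

Answer: No direct left recursion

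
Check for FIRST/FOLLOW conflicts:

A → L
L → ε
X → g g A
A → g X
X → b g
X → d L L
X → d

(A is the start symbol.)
A FIRST/FOLLOW conflict occurs when a non-terminal N has a nullable alternative N → β (β ⇒* ε) and another alternative N → α with FIRST(α) ∩ FOLLOW(N) ≠ ∅: on such a lookahead the parser cannot decide between expanding α and letting N vanish via β.

Nullable non-terminals: A, L.
FIRST sets used below: FIRST(L) = { ε }

A: nullable alternative(s) A → L; FOLLOW(A) = { $ }
  A → L: FIRST \ {ε} = { } — this is the only nullable alternative, skip
  A → g X: FIRST \ {ε} = { 'g' } — disjoint from FOLLOW(A)
L has a nullable alternative but only one production, so nothing to check.

X has no nullable alternative, so no FIRST/FOLLOW check is needed there.

No FIRST/FOLLOW conflicts found.

Answer: No FIRST/FOLLOW conflicts.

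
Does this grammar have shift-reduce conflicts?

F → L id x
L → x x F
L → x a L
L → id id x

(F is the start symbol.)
No shift-reduce conflicts

Augment with F' → F and build the canonical LR(0) collection (I0 = CLOSURE({[F' → . F]}), then GOTO on every symbol after a dot until no new states appear). It has 13 states:
  I0: { [F → . L id x], [F' → . F], [L → . id id x], [L → . x a L], [L → . x x F] }  — shift
  I1: { [F' → F .] }  — accept
  I2: { [F → L . id x] }  — shift
  I3: { [L → id . id x] }  — shift
  I4: { [L → x . a L], [L → x . x F] }  — shift
  I5: { [L → . id id x], [L → . x a L], [L → . x x F], [L → x a . L] }  — shift
  I6: { [F → . L id x], [L → . id id x], [L → . x a L], [L → . x x F], [L → x x . F] }  — shift
  I7: { [L → x x F .] }  — reduce
  I8: { [L → x a L .] }  — reduce
  I9: { [L → id id . x] }  — shift
  I10: { [L → id id x .] }  — reduce
  I11: { [F → L id . x] }  — shift
  I12: { [F → L id x .] }  — reduce

No state contains both a complete item and a shift item.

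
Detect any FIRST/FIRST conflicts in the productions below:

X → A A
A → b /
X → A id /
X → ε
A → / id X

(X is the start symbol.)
Yes. X → A A / X → A id '/' on { '/', 'b' }

A FIRST/FIRST conflict occurs when two productions N → α and N → β for the same non-terminal have FIRST(α) ∩ FIRST(β) ≠ ∅ (with ε ∈ FIRST of a nullable right-hand side, so two nullable alternatives also conflict).

FIRST sets of the non-terminals at (or reachable through a nullable prefix from) the front of some alternative:
  FIRST(A) = { '/', 'b' }

Productions for X:
  X → A A: FIRST = { '/', 'b' }
  X → A id /: FIRST = { '/', 'b' }
  X → ε: FIRST = { ε }
Productions for A:
  A → b /: FIRST = { 'b' }
  A → / id X: FIRST = { '/' }

Conflict for X: X → A A and X → A id /
  Overlap: { '/', 'b' }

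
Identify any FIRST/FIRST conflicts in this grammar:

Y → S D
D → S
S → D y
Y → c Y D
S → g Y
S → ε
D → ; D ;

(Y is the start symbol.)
Yes. D → S / D → ';' D ';' on { ';' }; S → D y / S → g Y on { 'g' }

A FIRST/FIRST conflict occurs when two productions N → α and N → β for the same non-terminal have FIRST(α) ∩ FIRST(β) ≠ ∅ (with ε ∈ FIRST of a nullable right-hand side, so two nullable alternatives also conflict).

FIRST sets of the non-terminals at (or reachable through a nullable prefix from) the front of some alternative:
  FIRST(S) = { ';', 'g', 'y', ε }
  FIRST(D) = { ';', 'g', 'y', ε }

Productions for Y:
  Y → S D: FIRST = { ';', 'g', 'y', ε }
  Y → c Y D: FIRST = { 'c' }
Productions for D:
  D → S: FIRST = { ';', 'g', 'y', ε }
  D → ; D ;: FIRST = { ';' }
Productions for S:
  S → D y: FIRST = { ';', 'g', 'y' }
  S → g Y: FIRST = { 'g' }
  S → ε: FIRST = { ε }

Conflict for D: D → S and D → ; D ;
  Overlap: { ';' }
Conflict for S: S → D y and S → g Y
  Overlap: { 'g' }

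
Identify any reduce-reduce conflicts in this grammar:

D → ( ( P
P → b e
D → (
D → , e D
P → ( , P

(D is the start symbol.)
No reduce-reduce conflicts

A reduce-reduce conflict occurs when an LR(0) state has two complete items [A → α .] and [B → β .] — both call for a reduction, and with no lookahead the parser cannot choose between them.

Augment with D' → D and build the canonical LR(0) collection (I0 = CLOSURE({[D' → . D]}), then GOTO on every symbol after a dot until no new states appear). It has 13 states:
  I0: { [D → . ( ( P], [D → . (], [D → . , e D], [D' → . D] }  — shift
  I1: { [D → ( . ( P], [D → ( .] }  — shift, reduce
  I2: { [D → , . e D] }  — shift
  I3: { [D' → D .] }  — accept
  I4: { [D → , e . D], [D → . ( ( P], [D → . (], [D → . , e D] }  — shift
  I5: { [D → , e D .] }  — reduce
  I6: { [D → ( ( . P], [P → . ( , P], [P → . b e] }  — shift
  I7: { [P → ( . , P] }  — shift
  I8: { [D → ( ( P .] }  — reduce
  I9: { [P → b . e] }  — shift
  I10: { [P → b e .] }  — reduce
  I11: { [P → ( , . P], [P → . ( , P], [P → . b e] }  — shift
  I12: { [P → ( , P .] }  — reduce

No state contains more than one complete item.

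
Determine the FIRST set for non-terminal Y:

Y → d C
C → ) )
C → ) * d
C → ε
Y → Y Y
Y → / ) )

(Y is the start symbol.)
{ '/', 'd' }

To compute FIRST(Y), examine every production with Y on the left-hand side, reading each right-hand side left to right until a non-nullable symbol is reached.

From Y → d C:
  - d is a terminal: add 'd' and stop
From Y → Y Y:
  - Y is the symbol being defined: contributes nothing new
    Y is not nullable, so stop
From Y → / ) ):
  - '/' is a terminal: add '/' and stop

Collecting: FIRST(Y) = { '/', 'd' }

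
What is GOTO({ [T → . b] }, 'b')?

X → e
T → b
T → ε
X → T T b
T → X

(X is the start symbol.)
GOTO(I, 'b') = CLOSURE({ [A → αX.β] : [A → α.Xβ] ∈ I, X = 'b' })

Items with dot before 'b', with the dot advanced:
  [T → . b] → [T → b .]
Closure adds nothing (no advanced item has the dot before a non-terminal).

GOTO = { [T → b .] }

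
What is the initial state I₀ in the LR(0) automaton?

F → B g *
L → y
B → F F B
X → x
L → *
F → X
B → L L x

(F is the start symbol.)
{ [B → . F F B], [B → . L L x], [F → . B g *], [F → . X], [F' → . F], [L → . *], [L → . y], [X → . x] }

First, augment the grammar with F' → F
I₀ = CLOSURE({ [F' → . F] }):
  [F' → . F] has the dot before F: add [F → . B g *], [F → . X]
  [F → . B g *] has the dot before B: add [B → . F F B], [B → . L L x]
  [F → . X] has the dot before X: add [X → . x]
  [B → . L L x] has the dot before L: add [L → . y], [L → . *]
No further items can be added.

I₀ = { [B → . F F B], [B → . L L x], [F → . B g *], [F → . X], [F' → . F], [L → . *], [L → . y], [X → . x] }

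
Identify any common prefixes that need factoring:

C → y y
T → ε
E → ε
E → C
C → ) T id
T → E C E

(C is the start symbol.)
No, left-factoring is not needed

Left-factoring is needed when two productions for the same non-terminal
share a common prefix on the right-hand side.

Productions for C:
  C → y y
  C → ) T id
Productions for T:
  T → ε
  T → E C E
Productions for E:
  E → ε
  E → C

No common prefixes found.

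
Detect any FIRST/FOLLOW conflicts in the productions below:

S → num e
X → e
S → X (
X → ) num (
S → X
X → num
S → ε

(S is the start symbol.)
No FIRST/FOLLOW conflicts.

Nullable non-terminals: S.
FIRST sets used below: FIRST(X) = { ')', 'e', 'num' }

S: nullable alternative(s) S → ε; FOLLOW(S) = { $ }
  S → num e: FIRST \ {ε} = { 'num' } — disjoint from FOLLOW(S)
  S → X (: FIRST \ {ε} = { ')', 'e', 'num' } — disjoint from FOLLOW(S)
  S → X: FIRST \ {ε} = { ')', 'e', 'num' } — disjoint from FOLLOW(S)
  S → ε: FIRST \ {ε} = { } — this is the only nullable alternative, skip

X has no nullable alternative, so no FIRST/FOLLOW check is needed there.

No FIRST/FOLLOW conflicts found.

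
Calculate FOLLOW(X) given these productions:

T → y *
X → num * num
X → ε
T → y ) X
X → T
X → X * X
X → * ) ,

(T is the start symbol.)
{ $, '*' }

In T → y ) X: X is at the end, add FOLLOW(T)
In X → X * X: X is followed by '*' X, add FIRST('*' X) \ {ε} = { '*' }
In X → X * X: X is at the end; this adds FOLLOW(X) to itself — nothing new

The FOLLOW sets referred to above (computed the same way, to a fixed point):
  FOLLOW(T) = { $, '*' }

Taking the union: FOLLOW(X) = { $, '*' }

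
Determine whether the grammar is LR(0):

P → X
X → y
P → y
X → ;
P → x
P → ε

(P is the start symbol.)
No. Shift-reduce conflict between [P → .] and [P → . x]

Augment with P' → P and build the canonical LR(0) collection (I0 = CLOSURE({[P' → . P]}), then GOTO on every symbol after a dot until no new states appear). It has 6 states:
  I0: { [P → . X], [P → . x], [P → . y], [P → .], [P' → . P], [X → . ;], [X → . y] }  — shift, reduce
  I1: { [X → ; .] }  — reduce
  I2: { [P' → P .] }  — accept
  I3: { [P → X .] }  — reduce
  I4: { [P → x .] }  — reduce
  I5: { [P → y .], [X → y .] }  — 2 reduces

Conflict in state I0:
  Shift-reduce conflict between [P → .] and [P → . x]
So the grammar is NOT LR(0).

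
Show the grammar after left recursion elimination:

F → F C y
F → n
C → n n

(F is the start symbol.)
F → n F'
F' → C y F'
F' → ε
C → n n

F is directly left-recursive. The standard transformation for
  A → A α₁ | ... | A α_m | β₁ | ... | β_n
is
  A  → β₁ A' | ... | β_n A'
  A' → α₁ A' | ... | α_m A' | ε

F → n becomes F → n F'
F → F C y becomes F' → C y F'
Add F' → ε

Productions for other non-terminals are unchanged:
  C → n n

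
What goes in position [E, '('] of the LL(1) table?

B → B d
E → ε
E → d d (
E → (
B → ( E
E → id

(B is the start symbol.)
To find M[E, '('], we find productions for E where '(' is in the predict set (PREDICT(N → α) = (FIRST(α) \ {ε}) ∪ (FOLLOW(N) if α ⇒* ε)).

Relevant sets:
  FOLLOW(E) = { $, 'd' }

E → ε: PREDICT = { $, 'd' }
E → d d (: PREDICT = { 'd' }
E → (: PREDICT = { '(' }
  '(' is in predict set, so this production goes in M[E, '(']
E → id: PREDICT = { 'id' }

M[E, '('] = E → (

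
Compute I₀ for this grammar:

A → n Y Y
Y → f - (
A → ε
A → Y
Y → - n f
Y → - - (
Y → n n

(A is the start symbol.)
{ [A → . Y], [A → . n Y Y], [A → .], [A' → . A], [Y → . - - (], [Y → . - n f], [Y → . f - (], [Y → . n n] }

First, augment the grammar with A' → A
I₀ = CLOSURE({ [A' → . A] }):
  [A' → . A] has the dot before A: add [A → . n Y Y], [A → .], [A → . Y]
  [A → . Y] has the dot before Y: add [Y → . f - (], [Y → . - n f], [Y → . - - (], [Y → . n n]
No further items can be added.

I₀ = { [A → . Y], [A → . n Y Y], [A → .], [A' → . A], [Y → . - - (], [Y → . - n f], [Y → . f - (], [Y → . n n] }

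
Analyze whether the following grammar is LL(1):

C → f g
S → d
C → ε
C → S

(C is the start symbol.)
A grammar is LL(1) if for each non-terminal N with multiple productions, the predict sets of those productions are pairwise disjoint, where PREDICT(N → α) = (FIRST(α) \ {ε}) ∪ (FOLLOW(N) if α ⇒* ε).

Relevant sets:
  FIRST(S) = { 'd' }
  FOLLOW(C) = { $ }

For C:
  PREDICT(C → f g) = { 'f' }
  PREDICT(C → ε) = { $ }
  PREDICT(C → S) = { 'd' }
S has a single production, so nothing to check there.

All predict sets are disjoint. The grammar IS LL(1).

Answer: Yes, the grammar is LL(1).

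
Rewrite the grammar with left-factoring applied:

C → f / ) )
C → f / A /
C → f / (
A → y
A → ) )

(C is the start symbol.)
Left-factoring transforms A → αβ₁ | αβ₂ into A → αA' and A' → β₁ | β₂
(α is the longest common prefix among the alternatives). Repeat until
no nonterminal has two alternatives with a common prefix.

Round 1: C has alternatives sharing prefix 'f /'. Introduce C': C → f / C'
  Add: C' → ) )
  Add: C' → A /
  Add: C' → (

No remaining common prefixes — done.

Resulting grammar:
C → f / C'
C' → ) )
C' → A /
C' → (
A → y
A → ) )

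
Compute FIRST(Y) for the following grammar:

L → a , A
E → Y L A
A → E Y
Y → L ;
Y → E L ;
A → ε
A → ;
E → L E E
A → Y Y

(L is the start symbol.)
FIRST sets of the other non-terminals involved (by the same procedure, iterated to a fixed point):
  FIRST(L) = { 'a' }
  FIRST(E) = { 'a' }

From Y → L ;:
  - L is a non-terminal: add FIRST(L) \ {ε} = { 'a' }
    L is not nullable, so stop
From Y → E L ;:
  - E is a non-terminal: add FIRST(E) \ {ε} = { 'a' }
    E is not nullable, so stop

Collecting: FIRST(Y) = { 'a' }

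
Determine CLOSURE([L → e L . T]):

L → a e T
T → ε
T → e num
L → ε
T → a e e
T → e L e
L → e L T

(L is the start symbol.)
To compute CLOSURE, for each item [A → α.Bβ] where B is a non-terminal, add [B → .γ] for all productions B → γ; repeat for the newly added items until nothing changes.

Start with: [L → e L . T]
  [L → e L . T] has the dot before T: add [T → .], [T → . e num], [T → . a e e], [T → . e L e]
No further items can be added.

CLOSURE = { [L → e L . T], [T → . a e e], [T → . e L e], [T → . e num], [T → .] }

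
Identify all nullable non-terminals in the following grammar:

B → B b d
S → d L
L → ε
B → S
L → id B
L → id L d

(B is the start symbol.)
A non-terminal is nullable if it can derive ε (the empty string): either it has an ε-production, or it has a production whose right-hand side consists entirely of nullable non-terminals.

ε-productions: L → ε
So L is immediately nullable.
No further non-terminal can be added: every production for the remaining non-terminals contains a terminal or a non-nullable non-terminal.
Nullable = { 'L' }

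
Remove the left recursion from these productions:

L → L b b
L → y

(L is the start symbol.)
L is directly left-recursive. The standard transformation for
  A → A α₁ | ... | A α_m | β₁ | ... | β_n
is
  A  → β₁ A' | ... | β_n A'
  A' → α₁ A' | ... | α_m A' | ε

L → y becomes L → y L'
L → L b b becomes L' → b b L'
Add L' → ε

Resulting grammar:
L → y L'
L' → b b L'
L' → ε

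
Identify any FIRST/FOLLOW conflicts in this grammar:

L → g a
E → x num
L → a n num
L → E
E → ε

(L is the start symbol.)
A FIRST/FOLLOW conflict occurs when a non-terminal N has a nullable alternative N → β (β ⇒* ε) and another alternative N → α with FIRST(α) ∩ FOLLOW(N) ≠ ∅: on such a lookahead the parser cannot decide between expanding α and letting N vanish via β.

Nullable non-terminals: E, L.
FIRST sets used below: FIRST(E) = { 'x', ε }

E: nullable alternative(s) E → ε; FOLLOW(E) = { $ }
  E → x num: FIRST \ {ε} = { 'x' } — disjoint from FOLLOW(E)
  E → ε: FIRST \ {ε} = { } — this is the only nullable alternative, skip

L: nullable alternative(s) L → E; FOLLOW(L) = { $ }
  L → g a: FIRST \ {ε} = { 'g' } — disjoint from FOLLOW(L)
  L → a n num: FIRST \ {ε} = { 'a' } — disjoint from FOLLOW(L)
  L → E: FIRST \ {ε} = { 'x' } — this is the only nullable alternative, skip

No FIRST/FOLLOW conflicts found.

Answer: No FIRST/FOLLOW conflicts.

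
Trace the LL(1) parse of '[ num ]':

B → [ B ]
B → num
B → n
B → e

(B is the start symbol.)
LL(1) parsing maintains a stack (initially the start symbol over $) and the input. At each step: if the stack top is a terminal, match it against the current input token; if it is a non-terminal N, replace it with the RHS of M[N, lookahead] (the unique production whose predict set contains the lookahead).

Stack is shown with the top on the left.

Stack    Input      Action
--------------------------
B $      [ num ] $  output B → [ B ]
[ B ] $  [ num ] $  match '['
B ] $    num ] $    output B → num
num ] $  num ] $    match 'num'
] $      ] $        match ']'
$        $          accept

The string is accepted.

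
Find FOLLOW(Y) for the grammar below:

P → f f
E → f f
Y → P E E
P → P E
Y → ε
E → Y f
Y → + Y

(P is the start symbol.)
{ 'f' }

To compute FOLLOW(Y), find every occurrence of Y on a right-hand side N → α Y β: add FIRST(β) \ {ε}, and if β is empty or nullable also add FOLLOW(N). Iterate to a fixed point.

In E → Y f: Y is followed by f, add FIRST(f) \ {ε} = { 'f' }
In Y → + Y: Y is at the end; this adds FOLLOW(Y) to itself — nothing new

Taking the union: FOLLOW(Y) = { 'f' }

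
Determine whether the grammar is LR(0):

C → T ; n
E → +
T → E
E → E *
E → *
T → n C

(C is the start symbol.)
No. Shift-reduce conflict between [T → E .] and [E → E . *]

A grammar is LR(0) if no state in the canonical LR(0) collection has:
  - both a shift item (dot before a terminal) and a complete item (shift-reduce conflict), or
  - two or more complete items (reduce-reduce conflict; the accept item [C' → C .] counts as a complete item here).

Augment with C' → C and build the canonical LR(0) collection (I0 = CLOSURE({[C' → . C]}), then GOTO on every symbol after a dot until no new states appear). It has 11 states:
  I0: { [C → . T ; n], [C' → . C], [E → . *], [E → . +], [E → . E *], [T → . E], [T → . n C] }  — shift
  I1: { [E → * .] }  — reduce
  I2: { [E → + .] }  — reduce
  I3: { [C' → C .] }  — accept
  I4: { [E → E . *], [T → E .] }  — shift, reduce
  I5: { [C → T . ; n] }  — shift
  I6: { [C → . T ; n], [E → . *], [E → . +], [E → . E *], [T → . E], [T → . n C], [T → n . C] }  — shift
  I7: { [T → n C .] }  — reduce
  I8: { [C → T ; . n] }  — shift
  I9: { [C → T ; n .] }  — reduce
  I10: { [E → E * .] }  — reduce

Conflict in state I4:
  Shift-reduce conflict between [T → E .] and [E → E . *]
So the grammar is NOT LR(0).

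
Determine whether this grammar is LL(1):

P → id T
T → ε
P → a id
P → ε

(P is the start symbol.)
Yes, the grammar is LL(1).

A grammar is LL(1) if for each non-terminal N with multiple productions, the predict sets of those productions are pairwise disjoint, where PREDICT(N → α) = (FIRST(α) \ {ε}) ∪ (FOLLOW(N) if α ⇒* ε).

Relevant sets:
  FOLLOW(P) = { $ }

For P:
  PREDICT(P → id T) = { 'id' }
  PREDICT(P → a id) = { 'a' }
  PREDICT(P → ε) = { $ }
T has a single production, so nothing to check there.

All predict sets are disjoint. The grammar IS LL(1).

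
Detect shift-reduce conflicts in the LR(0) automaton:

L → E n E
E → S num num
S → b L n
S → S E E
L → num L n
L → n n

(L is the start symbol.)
Augment with L' → L and build the canonical LR(0) collection (I0 = CLOSURE({[L' → . L]}), then GOTO on every symbol after a dot until no new states appear). It has 18 states:
  I0: { [E → . S num num], [L → . E n E], [L → . n n], [L → . num L n], [L' → . L], [S → . S E E], [S → . b L n] }  — shift
  I1: { [L → E . n E] }  — shift
  I2: { [L' → L .] }  — accept
  I3: { [E → . S num num], [E → S . num num], [S → . S E E], [S → . b L n], [S → S . E E] }  — shift
  I4: { [E → . S num num], [L → . E n E], [L → . n n], [L → . num L n], [S → . S E E], [S → . b L n], [S → b . L n] }  — shift
  I5: { [L → n . n] }  — shift
  I6: { [E → . S num num], [L → . E n E], [L → . n n], [L → . num L n], [L → num . L n], [S → . S E E], [S → . b L n] }  — shift
  I7: { [L → num L . n] }  — shift
  I8: { [L → num L n .] }  — reduce
  I9: { [L → n n .] }  — reduce
  I10: { [S → b L . n] }  — shift
  I11: { [S → b L n .] }  — reduce
  I12: { [E → . S num num], [S → . S E E], [S → . b L n], [S → S E . E] }  — shift
  I13: { [E → S num . num] }  — shift
  I14: { [E → S num num .] }  — reduce
  I15: { [S → S E E .] }  — reduce
  I16: { [E → . S num num], [L → E n . E], [S → . S E E], [S → . b L n] }  — shift
  I17: { [L → E n E .] }  — reduce

No state contains both a complete item and a shift item.

Answer: No shift-reduce conflicts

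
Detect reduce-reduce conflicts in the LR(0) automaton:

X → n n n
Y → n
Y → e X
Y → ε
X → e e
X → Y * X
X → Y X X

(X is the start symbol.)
Augment with X' → X and build the canonical LR(0) collection (I0 = CLOSURE({[X' → . X]}), then GOTO on every symbol after a dot until no new states appear). It has 13 states:
  I0: { [X → . Y * X], [X → . Y X X], [X → . e e], [X → . n n n], [X' → . X], [Y → . e X], [Y → . n], [Y → .] }  — shift, reduce
  I1: { [X' → X .] }  — accept
  I2: { [X → . Y * X], [X → . Y X X], [X → . e e], [X → . n n n], [X → Y . * X], [X → Y . X X], [Y → . e X], [Y → . n], [Y → .] }  — shift, reduce
  I3: { [X → . Y * X], [X → . Y X X], [X → . e e], [X → . n n n], [X → e . e], [Y → . e X], [Y → . n], [Y → .], [Y → e . X] }  — shift, reduce
  I4: { [X → n . n n], [Y → n .] }  — shift, reduce
  I5: { [X → n n . n] }  — shift
  I6: { [X → n n n .] }  — reduce
  I7: { [Y → e X .] }  — reduce
  I8: { [X → . Y * X], [X → . Y X X], [X → . e e], [X → . n n n], [X → e . e], [X → e e .], [Y → . e X], [Y → . n], [Y → .], [Y → e . X] }  — shift, 2 reduces
  I9: { [X → . Y * X], [X → . Y X X], [X → . e e], [X → . n n n], [X → Y * . X], [Y → . e X], [Y → . n], [Y → .] }  — shift, reduce
  I10: { [X → . Y * X], [X → . Y X X], [X → . e e], [X → . n n n], [X → Y X . X], [Y → . e X], [Y → . n], [Y → .] }  — shift, reduce
  I11: { [X → Y X X .] }  — reduce
  I12: { [X → Y * X .] }  — reduce

I8 contains complete items [X → e e .], [Y → .] — reduce-reduce conflict.

Answer: Yes — I8: [X → e e .] vs [Y → .]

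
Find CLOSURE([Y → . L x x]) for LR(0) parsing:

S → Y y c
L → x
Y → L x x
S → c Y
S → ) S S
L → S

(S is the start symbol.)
Start with: [Y → . L x x]
  [Y → . L x x] has the dot before L: add [L → . x], [L → . S]
  [L → . S] has the dot before S: add [S → . Y y c], [S → . c Y], [S → . ) S S]
  [S → . Y y c] has the dot before Y: all Y-items already present
No further items can be added.

CLOSURE = { [L → . S], [L → . x], [S → . ) S S], [S → . Y y c], [S → . c Y], [Y → . L x x] }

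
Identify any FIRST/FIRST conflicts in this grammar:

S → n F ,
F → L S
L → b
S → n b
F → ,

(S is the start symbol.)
Yes. S → n F ',' / S → n b on { 'n' }

A FIRST/FIRST conflict occurs when two productions N → α and N → β for the same non-terminal have FIRST(α) ∩ FIRST(β) ≠ ∅ (with ε ∈ FIRST of a nullable right-hand side, so two nullable alternatives also conflict).

FIRST sets of the non-terminals at (or reachable through a nullable prefix from) the front of some alternative:
  FIRST(L) = { 'b' }

Productions for S:
  S → n F ,: FIRST = { 'n' }
  S → n b: FIRST = { 'n' }
Productions for F:
  F → L S: FIRST = { 'b' }
  F → ,: FIRST = { ',' }
L has only one production, so no FIRST/FIRST conflict is possible there.

Conflict for S: S → n F , and S → n b
  Overlap: { 'n' }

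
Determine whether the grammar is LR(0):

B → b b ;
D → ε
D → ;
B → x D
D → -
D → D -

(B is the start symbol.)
A grammar is LR(0) if no state in the canonical LR(0) collection has:
  - both a shift item (dot before a terminal) and a complete item (shift-reduce conflict), or
  - two or more complete items (reduce-reduce conflict; the accept item [B' → B .] counts as a complete item here).

Augment with B' → B and build the canonical LR(0) collection (I0 = CLOSURE({[B' → . B]}), then GOTO on every symbol after a dot until no new states appear). It has 10 states:
  I0: { [B → . b b ;], [B → . x D], [B' → . B] }  — shift
  I1: { [B' → B .] }  — accept
  I2: { [B → b . b ;] }  — shift
  I3: { [B → x . D], [D → . -], [D → . ;], [D → . D -], [D → .] }  — shift, reduce
  I4: { [D → - .] }  — reduce
  I5: { [D → ; .] }  — reduce
  I6: { [B → x D .], [D → D . -] }  — shift, reduce
  I7: { [D → D - .] }  — reduce
  I8: { [B → b b . ;] }  — shift
  I9: { [B → b b ; .] }  — reduce

Conflict in state I3:
  Shift-reduce conflict between [D → .] and [D → . -]
So the grammar is NOT LR(0).

Answer: No. Shift-reduce conflict between [D → .] and [D → . -]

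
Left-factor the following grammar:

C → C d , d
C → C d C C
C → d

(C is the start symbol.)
Left-factoring transforms A → αβ₁ | αβ₂ into A → αA' and A' → β₁ | β₂
(α is the longest common prefix among the alternatives). Repeat until
no nonterminal has two alternatives with a common prefix.

Round 1: C has alternatives sharing prefix 'C d'. Introduce C': C → C d C'
  Add: C' → , d
  Add: C' → C C

No remaining common prefixes — done.

Resulting grammar:
C → C d C'
C' → , d
C' → C C
C → d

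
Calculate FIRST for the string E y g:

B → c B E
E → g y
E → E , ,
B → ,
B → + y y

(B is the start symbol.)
{ 'g' }

FIRST sets of the non-terminals involved (from the grammar, by fixed-point iteration):
  FIRST(E) = { 'g' }

To compute FIRST(E y g), process the symbols left to right:
Symbol E is a non-terminal. Add FIRST(E) \ {ε} = { 'g' }
E is not nullable (ε ∉ FIRST(E)), so stop here.
FIRST(E y g) = { 'g' }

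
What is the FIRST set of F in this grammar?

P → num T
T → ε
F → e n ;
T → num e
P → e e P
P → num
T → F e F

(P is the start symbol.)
To compute FIRST(F), examine every production with F on the left-hand side, reading each right-hand side left to right until a non-nullable symbol is reached.

From F → e n ;:
  - e is a terminal: add 'e' and stop

Collecting: FIRST(F) = { 'e' }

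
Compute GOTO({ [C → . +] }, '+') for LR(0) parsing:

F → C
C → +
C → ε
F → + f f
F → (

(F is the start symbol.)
GOTO(I, '+') = CLOSURE({ [A → αX.β] : [A → α.Xβ] ∈ I, X = '+' })

Items with dot before '+', with the dot advanced:
  [C → . +] → [C → + .]
Closure adds nothing (no advanced item has the dot before a non-terminal).

GOTO = { [C → + .] }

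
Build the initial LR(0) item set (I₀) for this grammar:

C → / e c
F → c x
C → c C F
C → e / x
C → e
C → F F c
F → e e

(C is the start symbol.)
First, augment the grammar with C' → C
I₀ = CLOSURE({ [C' → . C] }):
  [C' → . C] has the dot before C: add [C → . / e c], [C → . c C F], [C → . e / x], [C → . e], [C → . F F c]
  [C → . F F c] has the dot before F: add [F → . c x], [F → . e e]
No further items can be added.

I₀ = { [C → . / e c], [C → . F F c], [C → . c C F], [C → . e / x], [C → . e], [C' → . C], [F → . c x], [F → . e e] }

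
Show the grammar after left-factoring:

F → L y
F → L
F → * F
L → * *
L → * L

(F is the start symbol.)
F → L F'
F' → y
F' → ε
F → * F
L → * L'
L' → *
L' → L

Left-factoring transforms A → αβ₁ | αβ₂ into A → αA' and A' → β₁ | β₂
(α is the longest common prefix among the alternatives). Repeat until
no nonterminal has two alternatives with a common prefix.

Round 1: F has alternatives sharing prefix 'L'. Introduce F': F → L F'
  Add: F' → y
  Add: F' → ε

Round 2: L has alternatives sharing prefix '*'. Introduce L': L → * L'
  Add: L' → *
  Add: L' → L

No remaining common prefixes — done.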